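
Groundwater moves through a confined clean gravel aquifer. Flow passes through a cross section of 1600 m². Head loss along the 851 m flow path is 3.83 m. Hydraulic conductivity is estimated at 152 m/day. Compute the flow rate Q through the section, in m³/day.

Hydraulic gradient i = Δh / L = 3.83 / 851 = 0.004501.
Darcy's law: Q = K · A · i = 152.0 × 1600 × 0.004501 = 1095 m³/day.

1090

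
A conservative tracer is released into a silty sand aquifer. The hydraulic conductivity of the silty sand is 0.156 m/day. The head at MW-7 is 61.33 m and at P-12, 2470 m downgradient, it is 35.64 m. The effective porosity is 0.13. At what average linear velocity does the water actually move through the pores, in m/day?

0.0125

Hydraulic gradient i = (61.33 − 35.64) / 2470 = 25.69 / 2470 = 0.01040.
Darcy flux q = K · i = 0.1560 × 0.01040 = 0.001623 m/day.
Seepage velocity v = q / n_e = 0.001623 / 0.13 = 0.01248 m/day.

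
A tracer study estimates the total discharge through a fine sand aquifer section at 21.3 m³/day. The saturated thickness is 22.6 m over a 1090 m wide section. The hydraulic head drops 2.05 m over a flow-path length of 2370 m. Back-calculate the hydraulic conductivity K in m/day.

Cross-sectional area A = 1090 × 22.6 = 24634 m².
Hydraulic gradient i = Δh / L = 2.05 / 2370 = 0.0008650.
From Q = K·A·i, K = Q / (A·i) = 21.3 / (24634 × 0.0008650) = 0.9996 m/day.

1.00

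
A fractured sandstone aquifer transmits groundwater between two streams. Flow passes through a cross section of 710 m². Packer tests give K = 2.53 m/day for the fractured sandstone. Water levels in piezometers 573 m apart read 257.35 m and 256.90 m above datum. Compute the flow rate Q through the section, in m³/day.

Hydraulic gradient i = (257.35 − 256.90) / 573 = 0.45 / 573 = 0.0007853.
Darcy's law: Q = K · A · i = 2.530 × 710.0 × 0.0007853 = 1.411 m³/day.

1.41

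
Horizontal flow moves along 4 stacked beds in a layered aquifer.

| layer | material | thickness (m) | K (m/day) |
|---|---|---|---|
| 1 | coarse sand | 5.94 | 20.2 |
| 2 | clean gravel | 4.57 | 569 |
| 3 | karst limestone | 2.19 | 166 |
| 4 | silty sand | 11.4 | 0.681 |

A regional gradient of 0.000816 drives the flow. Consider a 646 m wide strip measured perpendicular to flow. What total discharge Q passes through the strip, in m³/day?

1630

Flow is parallel to layering, so each bed carries its own Darcy discharge and the transmissivities add.
Σ(K_i·b_i) = 20.2×5.94 + 569×4.57 + 166×2.19 + 0.681×11.4 = 3092 m²/day.
Hydraulic gradient i = 0.000816.
Q = Σ(K_i·b_i) · W · i = 3092 × 646 × 0.0008160 = 1630 m³/day.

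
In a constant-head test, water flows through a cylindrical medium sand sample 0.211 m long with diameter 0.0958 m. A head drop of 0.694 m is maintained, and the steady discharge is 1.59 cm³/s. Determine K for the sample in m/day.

Cross-sectional area A = π·(d/2)² = π × (0.0958/2)² = 0.007208 m².
Convert discharge: 1.59 cm³/s = 1.590e-06 m³/s.
Darcy's law rearranged: K = Q·L / (A·Δh) = 1.590e-06 × 0.211 / (0.007208 × 0.694) = 6.707e-05 m/s = 5.794 m/day.

5.79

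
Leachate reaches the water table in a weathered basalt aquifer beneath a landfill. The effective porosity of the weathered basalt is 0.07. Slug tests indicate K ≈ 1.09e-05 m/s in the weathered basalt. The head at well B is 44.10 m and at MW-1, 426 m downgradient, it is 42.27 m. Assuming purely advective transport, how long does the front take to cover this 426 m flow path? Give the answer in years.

20.2

Convert K: 1.09e-05 m/s × 86400 = 0.9418 m/day.
Hydraulic gradient i = (44.10 − 42.27) / 426 = 1.83 / 426 = 0.004296.
Darcy flux q = K · i = 0.9418 × 0.004296 = 0.004046 m/day.
Seepage velocity v = q / n_e = 0.004046 / 0.07 = 0.05779 m/day.
Travel time t = L / v = 426 / 0.05779 = 7371 days = 20.18 years.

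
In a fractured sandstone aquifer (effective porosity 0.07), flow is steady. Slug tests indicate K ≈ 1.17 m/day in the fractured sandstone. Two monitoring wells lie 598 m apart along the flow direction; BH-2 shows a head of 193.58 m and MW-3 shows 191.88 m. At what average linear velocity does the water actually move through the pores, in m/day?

Hydraulic gradient i = (193.58 − 191.88) / 598 = 1.7 / 598 = 0.002843.
Darcy flux q = K · i = 1.170 × 0.002843 = 0.003326 m/day.
Seepage velocity v = q / n_e = 0.003326 / 0.07 = 0.04752 m/day.

0.0475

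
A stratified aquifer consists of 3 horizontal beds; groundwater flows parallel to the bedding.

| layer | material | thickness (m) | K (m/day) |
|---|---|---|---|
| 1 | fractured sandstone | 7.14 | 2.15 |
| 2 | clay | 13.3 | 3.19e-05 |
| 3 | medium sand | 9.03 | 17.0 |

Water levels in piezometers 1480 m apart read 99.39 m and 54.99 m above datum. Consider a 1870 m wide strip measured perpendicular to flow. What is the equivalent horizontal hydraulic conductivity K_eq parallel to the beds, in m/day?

Flow is parallel to layering, so each bed carries its own Darcy discharge and the transmissivities add.
Σ(K_i·b_i) = 2.15×7.14 + 3.19e-05×13.3 + 17.0×9.03 = 168.9 m²/day.
Total thickness b = 29.47 m, so K_eq = Σ(K_i·b_i)/b = 5.730 m/day.

5.73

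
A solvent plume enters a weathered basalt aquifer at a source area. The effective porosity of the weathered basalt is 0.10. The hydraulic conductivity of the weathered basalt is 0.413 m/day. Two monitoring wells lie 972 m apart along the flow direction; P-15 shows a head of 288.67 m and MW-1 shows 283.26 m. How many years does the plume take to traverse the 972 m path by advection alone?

Hydraulic gradient i = (288.67 − 283.26) / 972 = 5.41 / 972 = 0.005566.
Darcy flux q = K · i = 0.4130 × 0.005566 = 0.002299 m/day.
Seepage velocity v = q / n_e = 0.002299 / 0.10 = 0.02299 m/day.
Travel time t = L / v = 972 / 0.02299 = 42285 days = 115.8 years.

116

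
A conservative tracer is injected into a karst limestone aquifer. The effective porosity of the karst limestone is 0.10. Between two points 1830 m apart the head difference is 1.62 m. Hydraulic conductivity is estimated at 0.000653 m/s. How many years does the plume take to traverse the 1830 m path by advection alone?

10.0

Convert K: 0.000653 m/s × 86400 = 56.42 m/day.
Hydraulic gradient i = Δh / L = 1.62 / 1830 = 0.0008852.
Darcy flux q = K · i = 56.42 × 0.0008852 = 0.04994 m/day.
Seepage velocity v = q / n_e = 0.04994 / 0.10 = 0.4994 m/day.
Travel time t = L / v = 1830 / 0.4994 = 3664 days = 10.03 years.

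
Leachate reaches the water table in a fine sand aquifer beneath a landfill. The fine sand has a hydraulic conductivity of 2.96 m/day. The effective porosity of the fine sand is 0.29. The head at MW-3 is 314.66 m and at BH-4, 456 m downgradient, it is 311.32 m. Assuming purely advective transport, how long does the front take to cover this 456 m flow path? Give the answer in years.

16.7

Hydraulic gradient i = (314.66 − 311.32) / 456 = 3.34 / 456 = 0.007325.
Darcy flux q = K · i = 2.960 × 0.007325 = 0.02168 m/day.
Seepage velocity v = q / n_e = 0.02168 / 0.29 = 0.07476 m/day.
Travel time t = L / v = 456 / 0.07476 = 6099 days = 16.70 years.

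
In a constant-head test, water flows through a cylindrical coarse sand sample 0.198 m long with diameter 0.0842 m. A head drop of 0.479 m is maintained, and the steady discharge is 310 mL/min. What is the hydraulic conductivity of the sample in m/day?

33.1

Cross-sectional area A = π·(d/2)² = π × (0.0842/2)² = 0.005568 m².
Convert discharge: 310 mL/min = 5.167e-06 m³/s.
Darcy's law rearranged: K = Q·L / (A·Δh) = 5.167e-06 × 0.198 / (0.005568 × 0.479) = 0.0003836 m/s = 33.14 m/day.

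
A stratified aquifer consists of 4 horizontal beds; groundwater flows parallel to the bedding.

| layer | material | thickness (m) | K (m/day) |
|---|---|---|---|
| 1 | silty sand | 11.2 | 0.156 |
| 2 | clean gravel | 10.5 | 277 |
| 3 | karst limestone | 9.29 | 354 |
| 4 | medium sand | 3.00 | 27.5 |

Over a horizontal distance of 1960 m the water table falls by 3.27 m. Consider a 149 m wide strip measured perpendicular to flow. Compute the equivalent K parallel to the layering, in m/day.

Flow is parallel to layering, so each bed carries its own Darcy discharge and the transmissivities add.
Σ(K_i·b_i) = 0.156×11.2 + 277×10.5 + 354×9.29 + 27.5×3.00 = 6281 m²/day.
Total thickness b = 33.99 m, so K_eq = Σ(K_i·b_i)/b = 184.8 m/day.

185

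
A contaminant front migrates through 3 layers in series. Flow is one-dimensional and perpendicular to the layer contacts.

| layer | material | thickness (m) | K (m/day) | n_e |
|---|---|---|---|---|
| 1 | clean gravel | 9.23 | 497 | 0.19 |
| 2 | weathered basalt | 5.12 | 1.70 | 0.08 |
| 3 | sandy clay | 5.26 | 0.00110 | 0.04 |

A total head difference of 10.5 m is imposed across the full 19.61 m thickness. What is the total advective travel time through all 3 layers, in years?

With flow normal to the layers, continuity requires the same specific discharge q through every layer.
Σ(b_i/K_i) = 9.23/497 + 5.12/1.70 + 5.26/0.00110 = 4785 d.
q = Δh / Σ(b_i/K_i) = 10.5 / 4785 = 0.002194 m/day.
In each layer the seepage velocity is v_i = q/n_i, so the layer transit time is t_i = b_i·n_i / q:
  layer 1 (clean gravel): t_1 = 9.23 × 0.19 / 0.002194 = 799.2 d
  layer 2 (weathered basalt): t_2 = 5.12 × 0.08 / 0.002194 = 186.7 d
  layer 3 (sandy clay): t_3 = 5.26 × 0.04 / 0.002194 = 95.88 d
Total t = Σ t_i = 1082 days = 2.962 years.

2.96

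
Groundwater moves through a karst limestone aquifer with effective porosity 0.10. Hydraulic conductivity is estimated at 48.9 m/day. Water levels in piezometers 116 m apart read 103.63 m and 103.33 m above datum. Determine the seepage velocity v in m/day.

Hydraulic gradient i = (103.63 − 103.33) / 116 = 0.3 / 116 = 0.002586.
Darcy flux q = K · i = 48.90 × 0.002586 = 0.1265 m/day.
Seepage velocity v = q / n_e = 0.1265 / 0.10 = 1.265 m/day.

1.26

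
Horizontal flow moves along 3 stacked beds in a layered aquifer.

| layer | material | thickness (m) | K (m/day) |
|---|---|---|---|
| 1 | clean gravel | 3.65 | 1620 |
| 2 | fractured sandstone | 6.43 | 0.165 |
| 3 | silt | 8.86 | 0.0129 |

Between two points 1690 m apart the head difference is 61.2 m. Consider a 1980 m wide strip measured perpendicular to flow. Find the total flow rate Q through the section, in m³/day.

424000

Flow is parallel to layering, so each bed carries its own Darcy discharge and the transmissivities add.
Σ(K_i·b_i) = 1620×3.65 + 0.165×6.43 + 0.0129×8.86 = 5914 m²/day.
Hydraulic gradient i = Δh / L = 61.2 / 1690 = 0.03621.
Q = Σ(K_i·b_i) · W · i = 5914 × 1980 × 0.03621 = 4.241e+05 m³/day.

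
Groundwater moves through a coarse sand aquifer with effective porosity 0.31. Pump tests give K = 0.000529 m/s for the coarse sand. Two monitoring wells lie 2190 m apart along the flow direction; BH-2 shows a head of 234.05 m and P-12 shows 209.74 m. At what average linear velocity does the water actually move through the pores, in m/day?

Convert K: 0.000529 m/s × 86400 = 45.71 m/day.
Hydraulic gradient i = (234.05 − 209.74) / 2190 = 24.31 / 2190 = 0.01110.
Darcy flux q = K · i = 45.71 × 0.01110 = 0.5074 m/day.
Seepage velocity v = q / n_e = 0.5074 / 0.31 = 1.637 m/day.

1.64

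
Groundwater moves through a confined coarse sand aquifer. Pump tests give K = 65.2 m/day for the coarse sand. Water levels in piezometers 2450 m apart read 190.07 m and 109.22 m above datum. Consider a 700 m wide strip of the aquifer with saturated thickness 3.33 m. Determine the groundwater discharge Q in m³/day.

5020

Cross-sectional area A = 700 × 3.33 = 2331 m².
Hydraulic gradient i = (190.07 − 109.22) / 2450 = 80.85 / 2450 = 0.03300.
Darcy's law: Q = K · A · i = 65.20 × 2331 × 0.03300 = 5015 m³/day.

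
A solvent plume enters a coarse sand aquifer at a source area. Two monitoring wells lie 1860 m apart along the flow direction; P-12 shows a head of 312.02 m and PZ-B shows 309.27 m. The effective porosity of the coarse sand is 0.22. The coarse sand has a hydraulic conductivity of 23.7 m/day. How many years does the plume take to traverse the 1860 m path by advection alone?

Hydraulic gradient i = (312.02 − 309.27) / 1860 = 2.75 / 1860 = 0.001478.
Darcy flux q = K · i = 23.70 × 0.001478 = 0.03504 m/day.
Seepage velocity v = q / n_e = 0.03504 / 0.22 = 0.1593 m/day.
Travel time t = L / v = 1860 / 0.1593 = 11678 days = 31.97 years.

32.0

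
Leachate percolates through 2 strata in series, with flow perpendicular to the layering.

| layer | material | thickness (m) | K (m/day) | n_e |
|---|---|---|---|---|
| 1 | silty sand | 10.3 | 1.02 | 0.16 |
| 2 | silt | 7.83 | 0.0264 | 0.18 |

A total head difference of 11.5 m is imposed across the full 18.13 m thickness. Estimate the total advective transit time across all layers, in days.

With flow normal to the layers, continuity requires the same specific discharge q through every layer.
Σ(b_i/K_i) = 10.3/1.02 + 7.83/0.0264 = 306.7 d.
q = Δh / Σ(b_i/K_i) = 11.5 / 306.7 = 0.03750 m/day.
In each layer the seepage velocity is v_i = q/n_i, so the layer transit time is t_i = b_i·n_i / q:
  layer 1 (silty sand): t_1 = 10.3 × 0.16 / 0.03750 = 43.95 d
  layer 2 (silt): t_2 = 7.83 × 0.18 / 0.03750 = 37.59 d
Total t = Σ t_i = 81.54 days.

81.5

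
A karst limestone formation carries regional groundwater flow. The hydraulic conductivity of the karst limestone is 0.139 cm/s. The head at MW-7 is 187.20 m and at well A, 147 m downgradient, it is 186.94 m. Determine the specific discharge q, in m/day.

Convert K: 0.139 cm/s × 864 = 120.1 m/day.
Hydraulic gradient i = (187.20 − 186.94) / 147 = 0.26 / 147 = 0.001769.
Specific discharge q = K · i = 120.1 × 0.001769 = 0.2124 m/day.

0.212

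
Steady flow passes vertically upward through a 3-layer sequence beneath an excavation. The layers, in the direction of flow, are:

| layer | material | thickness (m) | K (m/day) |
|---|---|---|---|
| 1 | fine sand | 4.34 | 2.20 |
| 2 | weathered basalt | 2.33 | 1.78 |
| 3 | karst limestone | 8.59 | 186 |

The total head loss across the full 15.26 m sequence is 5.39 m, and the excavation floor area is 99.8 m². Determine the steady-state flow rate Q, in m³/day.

Flow is perpendicular to layering, so the layers act in series and the equivalent K is the thickness-weighted harmonic mean.
Total thickness L = 4.34 + 2.33 + 8.59 = 15.26 m.
Σ(b_i/K_i) = 4.34/2.20 + 2.33/1.78 + 8.59/186 = 3.328 d.
K_eq = L / Σ(b_i/K_i) = 15.26 / 3.328 = 4.585 m/day.
Q = K_eq · A · (Δh/L) = 4.585 × 99.8 × (5.39/15.26) = 161.6 m³/day.

162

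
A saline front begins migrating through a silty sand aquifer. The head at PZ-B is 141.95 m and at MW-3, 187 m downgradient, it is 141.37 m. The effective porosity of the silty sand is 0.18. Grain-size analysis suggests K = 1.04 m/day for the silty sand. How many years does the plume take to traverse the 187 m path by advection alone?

28.6

Hydraulic gradient i = (141.95 − 141.37) / 187 = 0.58 / 187 = 0.003102.
Darcy flux q = K · i = 1.040 × 0.003102 = 0.003226 m/day.
Seepage velocity v = q / n_e = 0.003226 / 0.18 = 0.01792 m/day.
Travel time t = L / v = 187 / 0.01792 = 10435 days = 28.57 years.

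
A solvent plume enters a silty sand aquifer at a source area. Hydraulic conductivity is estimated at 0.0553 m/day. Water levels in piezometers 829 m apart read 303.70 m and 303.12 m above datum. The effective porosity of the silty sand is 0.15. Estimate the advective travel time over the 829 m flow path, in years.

8800

Hydraulic gradient i = (303.70 − 303.12) / 829 = 0.58 / 829 = 0.0006996.
Darcy flux q = K · i = 0.05530 × 0.0006996 = 3.869e-05 m/day.
Seepage velocity v = q / n_e = 3.869e-05 / 0.15 = 0.0002579 m/day.
Travel time t = L / v = 829 / 0.0002579 = 3.214e+06 days = 8799 years.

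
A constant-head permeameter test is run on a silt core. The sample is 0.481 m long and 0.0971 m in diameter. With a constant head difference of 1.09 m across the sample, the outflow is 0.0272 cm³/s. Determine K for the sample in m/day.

Cross-sectional area A = π·(d/2)² = π × (0.0971/2)² = 0.007405 m².
Convert discharge: 0.0272 cm³/s = 2.720e-08 m³/s.
Darcy's law rearranged: K = Q·L / (A·Δh) = 2.720e-08 × 0.481 / (0.007405 × 1.09) = 1.621e-06 m/s = 0.1400 m/day.

0.140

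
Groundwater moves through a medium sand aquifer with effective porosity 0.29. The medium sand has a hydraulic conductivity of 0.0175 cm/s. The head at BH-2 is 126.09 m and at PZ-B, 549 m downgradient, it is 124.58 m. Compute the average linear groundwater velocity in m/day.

Convert K: 0.0175 cm/s × 864 = 15.12 m/day.
Hydraulic gradient i = (126.09 − 124.58) / 549 = 1.51 / 549 = 0.002750.
Darcy flux q = K · i = 15.12 × 0.002750 = 0.04159 m/day.
Seepage velocity v = q / n_e = 0.04159 / 0.29 = 0.1434 m/day.

0.143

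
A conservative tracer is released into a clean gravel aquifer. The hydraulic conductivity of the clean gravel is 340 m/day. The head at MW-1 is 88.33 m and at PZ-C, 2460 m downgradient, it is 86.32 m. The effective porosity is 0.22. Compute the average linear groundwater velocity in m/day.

Hydraulic gradient i = (88.33 − 86.32) / 2460 = 2.01 / 2460 = 0.0008171.
Darcy flux q = K · i = 340.0 × 0.0008171 = 0.2778 m/day.
Seepage velocity v = q / n_e = 0.2778 / 0.22 = 1.263 m/day.

1.26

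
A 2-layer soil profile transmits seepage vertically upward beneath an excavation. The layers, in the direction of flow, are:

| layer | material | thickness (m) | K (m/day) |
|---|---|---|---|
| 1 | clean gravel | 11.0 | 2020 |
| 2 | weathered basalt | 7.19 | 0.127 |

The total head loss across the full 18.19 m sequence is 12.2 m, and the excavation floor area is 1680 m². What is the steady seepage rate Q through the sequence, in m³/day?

362

Flow is perpendicular to layering, so the layers act in series and the equivalent K is the thickness-weighted harmonic mean.
Total thickness L = 11.0 + 7.19 = 18.19 m.
Σ(b_i/K_i) = 11.0/2020 + 7.19/0.127 = 56.62 d.
K_eq = L / Σ(b_i/K_i) = 18.19 / 56.62 = 0.3213 m/day.
Q = K_eq · A · (Δh/L) = 0.3213 × 1680 × (12.2/18.19) = 362.0 m³/day.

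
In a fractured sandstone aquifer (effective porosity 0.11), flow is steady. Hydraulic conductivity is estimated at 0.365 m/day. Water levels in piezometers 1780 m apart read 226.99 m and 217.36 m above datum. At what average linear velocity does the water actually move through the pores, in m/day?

0.0180

Hydraulic gradient i = (226.99 − 217.36) / 1780 = 9.63 / 1780 = 0.005410.
Darcy flux q = K · i = 0.3650 × 0.005410 = 0.001975 m/day.
Seepage velocity v = q / n_e = 0.001975 / 0.11 = 0.01795 m/day.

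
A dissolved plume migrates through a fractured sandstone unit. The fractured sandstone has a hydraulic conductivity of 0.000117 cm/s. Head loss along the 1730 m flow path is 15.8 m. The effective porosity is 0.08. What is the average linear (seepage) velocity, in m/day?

0.0115

Convert K: 0.000117 cm/s × 864 = 0.1011 m/day.
Hydraulic gradient i = Δh / L = 15.8 / 1730 = 0.009133.
Darcy flux q = K · i = 0.1011 × 0.009133 = 0.0009232 m/day.
Seepage velocity v = q / n_e = 0.0009232 / 0.08 = 0.01154 m/day.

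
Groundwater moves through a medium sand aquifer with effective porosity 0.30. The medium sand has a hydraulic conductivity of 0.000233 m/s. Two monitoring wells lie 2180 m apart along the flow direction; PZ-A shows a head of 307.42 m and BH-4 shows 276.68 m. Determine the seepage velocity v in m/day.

Convert K: 0.000233 m/s × 86400 = 20.13 m/day.
Hydraulic gradient i = (307.42 − 276.68) / 2180 = 30.74 / 2180 = 0.01410.
Darcy flux q = K · i = 20.13 × 0.01410 = 0.2839 m/day.
Seepage velocity v = q / n_e = 0.2839 / 0.30 = 0.9462 m/day.

0.946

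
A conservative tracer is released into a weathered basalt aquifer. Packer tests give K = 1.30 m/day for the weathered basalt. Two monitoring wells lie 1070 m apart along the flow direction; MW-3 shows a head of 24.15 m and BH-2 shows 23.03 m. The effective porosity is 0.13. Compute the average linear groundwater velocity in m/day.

Hydraulic gradient i = (24.15 − 23.03) / 1070 = 1.12 / 1070 = 0.001047.
Darcy flux q = K · i = 1.300 × 0.001047 = 0.001361 m/day.
Seepage velocity v = q / n_e = 0.001361 / 0.13 = 0.01047 m/day.

0.0105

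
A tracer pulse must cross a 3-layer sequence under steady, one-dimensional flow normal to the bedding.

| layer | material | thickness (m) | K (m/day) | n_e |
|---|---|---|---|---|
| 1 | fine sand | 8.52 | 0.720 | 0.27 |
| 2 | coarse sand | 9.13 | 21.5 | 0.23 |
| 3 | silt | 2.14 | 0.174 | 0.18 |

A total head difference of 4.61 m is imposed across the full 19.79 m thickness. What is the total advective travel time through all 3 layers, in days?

With flow normal to the layers, continuity requires the same specific discharge q through every layer.
Σ(b_i/K_i) = 8.52/0.720 + 9.13/21.5 + 2.14/0.174 = 24.56 d.
q = Δh / Σ(b_i/K_i) = 4.61 / 24.56 = 0.1877 m/day.
In each layer the seepage velocity is v_i = q/n_i, so the layer transit time is t_i = b_i·n_i / q:
  layer 1 (fine sand): t_1 = 8.52 × 0.27 / 0.1877 = 12.25 d
  layer 2 (coarse sand): t_2 = 9.13 × 0.23 / 0.1877 = 11.19 d
  layer 3 (silt): t_3 = 2.14 × 0.18 / 0.1877 = 2.052 d
Total t = Σ t_i = 25.49 days.

25.5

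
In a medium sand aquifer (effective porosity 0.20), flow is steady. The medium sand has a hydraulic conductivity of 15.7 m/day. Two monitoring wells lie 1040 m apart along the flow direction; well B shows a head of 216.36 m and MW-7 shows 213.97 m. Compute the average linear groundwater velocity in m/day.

0.180

Hydraulic gradient i = (216.36 − 213.97) / 1040 = 2.39 / 1040 = 0.002298.
Darcy flux q = K · i = 15.70 × 0.002298 = 0.03608 m/day.
Seepage velocity v = q / n_e = 0.03608 / 0.20 = 0.1804 m/day.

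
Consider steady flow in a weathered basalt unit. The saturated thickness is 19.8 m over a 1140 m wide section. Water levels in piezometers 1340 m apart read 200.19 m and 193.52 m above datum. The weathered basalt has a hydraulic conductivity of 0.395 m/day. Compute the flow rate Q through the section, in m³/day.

Cross-sectional area A = 1140 × 19.8 = 22572 m².
Hydraulic gradient i = (200.19 − 193.52) / 1340 = 6.67 / 1340 = 0.004978.
Darcy's law: Q = K · A · i = 0.3950 × 22572 × 0.004978 = 44.38 m³/day.

44.4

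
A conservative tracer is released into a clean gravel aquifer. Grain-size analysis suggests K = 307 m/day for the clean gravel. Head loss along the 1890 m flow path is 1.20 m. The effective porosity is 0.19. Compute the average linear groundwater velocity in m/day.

1.03

Hydraulic gradient i = Δh / L = 1.20 / 1890 = 0.0006349.
Darcy flux q = K · i = 307.0 × 0.0006349 = 0.1949 m/day.
Seepage velocity v = q / n_e = 0.1949 / 0.19 = 1.026 m/day.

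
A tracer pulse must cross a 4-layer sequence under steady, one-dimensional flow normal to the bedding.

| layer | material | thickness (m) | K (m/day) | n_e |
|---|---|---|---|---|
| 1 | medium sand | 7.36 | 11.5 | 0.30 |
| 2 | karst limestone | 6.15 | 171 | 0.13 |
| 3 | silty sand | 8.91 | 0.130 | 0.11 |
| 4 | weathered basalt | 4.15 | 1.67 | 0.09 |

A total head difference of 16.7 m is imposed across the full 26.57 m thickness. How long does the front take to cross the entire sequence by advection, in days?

With flow normal to the layers, continuity requires the same specific discharge q through every layer.
Σ(b_i/K_i) = 7.36/11.5 + 6.15/171 + 8.91/0.130 + 4.15/1.67 = 71.70 d.
q = Δh / Σ(b_i/K_i) = 16.7 / 71.70 = 0.2329 m/day.
In each layer the seepage velocity is v_i = q/n_i, so the layer transit time is t_i = b_i·n_i / q:
  layer 1 (medium sand): t_1 = 7.36 × 0.30 / 0.2329 = 9.480 d
  layer 2 (karst limestone): t_2 = 6.15 × 0.13 / 0.2329 = 3.433 d
  layer 3 (silty sand): t_3 = 8.91 × 0.11 / 0.2329 = 4.208 d
  layer 4 (weathered basalt): t_4 = 4.15 × 0.09 / 0.2329 = 1.604 d
Total t = Σ t_i = 18.72 days.

18.7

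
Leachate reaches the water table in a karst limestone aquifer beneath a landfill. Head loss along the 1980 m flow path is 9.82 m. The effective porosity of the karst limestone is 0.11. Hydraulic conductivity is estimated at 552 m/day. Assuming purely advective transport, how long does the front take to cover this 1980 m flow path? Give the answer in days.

79.6

Hydraulic gradient i = Δh / L = 9.82 / 1980 = 0.004960.
Darcy flux q = K · i = 552.0 × 0.004960 = 2.738 m/day.
Seepage velocity v = q / n_e = 2.738 / 0.11 = 24.89 m/day.
Travel time t = L / v = 1980 / 24.89 = 79.56 days.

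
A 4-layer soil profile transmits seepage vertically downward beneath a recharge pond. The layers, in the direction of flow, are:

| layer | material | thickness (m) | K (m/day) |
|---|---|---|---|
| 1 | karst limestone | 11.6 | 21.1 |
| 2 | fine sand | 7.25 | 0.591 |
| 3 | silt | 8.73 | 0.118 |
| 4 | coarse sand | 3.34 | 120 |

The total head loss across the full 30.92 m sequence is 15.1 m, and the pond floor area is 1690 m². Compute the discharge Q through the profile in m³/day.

294

Flow is perpendicular to layering, so the layers act in series and the equivalent K is the thickness-weighted harmonic mean.
Total thickness L = 11.6 + 7.25 + 8.73 + 3.34 = 30.92 m.
Σ(b_i/K_i) = 11.6/21.1 + 7.25/0.591 + 8.73/0.118 + 3.34/120 = 86.83 d.
K_eq = L / Σ(b_i/K_i) = 30.92 / 86.83 = 0.3561 m/day.
Q = K_eq · A · (Δh/L) = 0.3561 × 1690 × (15.1/30.92) = 293.9 m³/day.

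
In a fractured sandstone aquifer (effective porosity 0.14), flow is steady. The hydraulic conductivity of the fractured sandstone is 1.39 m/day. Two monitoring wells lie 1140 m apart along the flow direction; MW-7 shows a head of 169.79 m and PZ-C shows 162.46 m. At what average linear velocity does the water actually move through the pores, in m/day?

0.0638

Hydraulic gradient i = (169.79 − 162.46) / 1140 = 7.33 / 1140 = 0.006430.
Darcy flux q = K · i = 1.390 × 0.006430 = 0.008937 m/day.
Seepage velocity v = q / n_e = 0.008937 / 0.14 = 0.06384 m/day.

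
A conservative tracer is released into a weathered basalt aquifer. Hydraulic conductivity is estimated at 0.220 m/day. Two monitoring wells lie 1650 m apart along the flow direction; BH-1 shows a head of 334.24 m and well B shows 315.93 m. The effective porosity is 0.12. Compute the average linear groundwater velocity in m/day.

Hydraulic gradient i = (334.24 − 315.93) / 1650 = 18.31 / 1650 = 0.01110.
Darcy flux q = K · i = 0.2200 × 0.01110 = 0.002441 m/day.
Seepage velocity v = q / n_e = 0.002441 / 0.12 = 0.02034 m/day.

0.0203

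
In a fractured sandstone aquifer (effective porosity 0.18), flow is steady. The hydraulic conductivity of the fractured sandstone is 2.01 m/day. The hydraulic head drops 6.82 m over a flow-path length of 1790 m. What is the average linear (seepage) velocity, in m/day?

0.0425

Hydraulic gradient i = Δh / L = 6.82 / 1790 = 0.003810.
Darcy flux q = K · i = 2.010 × 0.003810 = 0.007658 m/day.
Seepage velocity v = q / n_e = 0.007658 / 0.18 = 0.04255 m/day.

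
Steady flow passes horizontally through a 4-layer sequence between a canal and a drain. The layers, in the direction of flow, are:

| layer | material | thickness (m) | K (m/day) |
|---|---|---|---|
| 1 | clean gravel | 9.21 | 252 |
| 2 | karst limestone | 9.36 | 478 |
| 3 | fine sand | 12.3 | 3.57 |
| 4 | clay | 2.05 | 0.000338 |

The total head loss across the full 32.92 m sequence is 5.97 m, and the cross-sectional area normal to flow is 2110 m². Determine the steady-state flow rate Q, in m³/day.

2.08

Flow is perpendicular to layering, so the layers act in series and the equivalent K is the thickness-weighted harmonic mean.
Total thickness L = 9.21 + 9.36 + 12.3 + 2.05 = 32.92 m.
Σ(b_i/K_i) = 9.21/252 + 9.36/478 + 12.3/3.57 + 2.05/0.000338 = 6069 d.
K_eq = L / Σ(b_i/K_i) = 32.92 / 6069 = 0.005425 m/day.
Q = K_eq · A · (Δh/L) = 0.005425 × 2110 × (5.97/32.92) = 2.076 m³/day.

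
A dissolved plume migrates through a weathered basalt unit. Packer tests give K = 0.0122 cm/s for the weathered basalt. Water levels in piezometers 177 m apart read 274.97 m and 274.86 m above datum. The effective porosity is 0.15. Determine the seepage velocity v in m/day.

Convert K: 0.0122 cm/s × 864 = 10.54 m/day.
Hydraulic gradient i = (274.97 − 274.86) / 177 = 0.11 / 177 = 0.0006215.
Darcy flux q = K · i = 10.54 × 0.0006215 = 0.006551 m/day.
Seepage velocity v = q / n_e = 0.006551 / 0.15 = 0.04367 m/day.

0.0437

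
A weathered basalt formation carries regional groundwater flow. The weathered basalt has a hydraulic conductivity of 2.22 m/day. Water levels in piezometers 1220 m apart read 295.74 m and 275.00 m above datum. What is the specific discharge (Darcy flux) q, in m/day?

0.0377

Hydraulic gradient i = (295.74 − 275.00) / 1220 = 20.74 / 1220 = 0.01700.
Specific discharge q = K · i = 2.220 × 0.01700 = 0.03774 m/day.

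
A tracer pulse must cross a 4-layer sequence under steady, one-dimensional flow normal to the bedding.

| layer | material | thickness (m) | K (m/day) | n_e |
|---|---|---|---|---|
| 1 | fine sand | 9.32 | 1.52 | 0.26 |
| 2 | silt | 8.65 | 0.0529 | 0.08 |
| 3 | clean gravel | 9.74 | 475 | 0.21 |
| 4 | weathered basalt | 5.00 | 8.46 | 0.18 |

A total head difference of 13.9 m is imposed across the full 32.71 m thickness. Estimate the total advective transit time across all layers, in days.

74.2

With flow normal to the layers, continuity requires the same specific discharge q through every layer.
Σ(b_i/K_i) = 9.32/1.52 + 8.65/0.0529 + 9.74/475 + 5.00/8.46 = 170.3 d.
q = Δh / Σ(b_i/K_i) = 13.9 / 170.3 = 0.08164 m/day.
In each layer the seepage velocity is v_i = q/n_i, so the layer transit time is t_i = b_i·n_i / q:
  layer 1 (fine sand): t_1 = 9.32 × 0.26 / 0.08164 = 29.68 d
  layer 2 (silt): t_2 = 8.65 × 0.08 / 0.08164 = 8.476 d
  layer 3 (clean gravel): t_3 = 9.74 × 0.21 / 0.08164 = 25.05 d
  layer 4 (weathered basalt): t_4 = 5.00 × 0.18 / 0.08164 = 11.02 d
Total t = Σ t_i = 74.24 days.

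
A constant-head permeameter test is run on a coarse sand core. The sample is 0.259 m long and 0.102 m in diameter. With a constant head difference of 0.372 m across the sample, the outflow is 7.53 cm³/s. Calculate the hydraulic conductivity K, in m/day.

55.4

Cross-sectional area A = π·(d/2)² = π × (0.102/2)² = 0.008171 m².
Convert discharge: 7.53 cm³/s = 7.530e-06 m³/s.
Darcy's law rearranged: K = Q·L / (A·Δh) = 7.530e-06 × 0.259 / (0.008171 × 0.372) = 0.0006416 m/s = 55.43 m/day.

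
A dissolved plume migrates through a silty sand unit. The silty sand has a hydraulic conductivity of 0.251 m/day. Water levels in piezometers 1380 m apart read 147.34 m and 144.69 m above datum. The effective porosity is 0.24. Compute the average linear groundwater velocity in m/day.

0.00201

Hydraulic gradient i = (147.34 − 144.69) / 1380 = 2.65 / 1380 = 0.001920.
Darcy flux q = K · i = 0.2510 × 0.001920 = 0.0004820 m/day.
Seepage velocity v = q / n_e = 0.0004820 / 0.24 = 0.002008 m/day.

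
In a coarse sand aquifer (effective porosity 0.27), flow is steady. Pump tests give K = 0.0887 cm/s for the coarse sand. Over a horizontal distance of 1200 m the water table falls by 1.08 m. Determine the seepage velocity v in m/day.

Convert K: 0.0887 cm/s × 864 = 76.64 m/day.
Hydraulic gradient i = Δh / L = 1.08 / 1200 = 0.0009000.
Darcy flux q = K · i = 76.64 × 0.0009000 = 0.06897 m/day.
Seepage velocity v = q / n_e = 0.06897 / 0.27 = 0.2555 m/day.

0.255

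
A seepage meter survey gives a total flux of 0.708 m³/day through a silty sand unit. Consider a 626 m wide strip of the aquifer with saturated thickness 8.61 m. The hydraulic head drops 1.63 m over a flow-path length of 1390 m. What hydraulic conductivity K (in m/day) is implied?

0.112

Cross-sectional area A = 626 × 8.61 = 5390 m².
Hydraulic gradient i = Δh / L = 1.63 / 1390 = 0.001173.
From Q = K·A·i, K = Q / (A·i) = 0.708 / (5390 × 0.001173) = 0.1120 m/day.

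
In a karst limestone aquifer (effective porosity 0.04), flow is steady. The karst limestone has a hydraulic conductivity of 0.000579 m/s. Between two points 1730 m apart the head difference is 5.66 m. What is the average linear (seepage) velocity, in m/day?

4.09

Convert K: 0.000579 m/s × 86400 = 50.03 m/day.
Hydraulic gradient i = Δh / L = 5.66 / 1730 = 0.003272.
Darcy flux q = K · i = 50.03 × 0.003272 = 0.1637 m/day.
Seepage velocity v = q / n_e = 0.1637 / 0.04 = 4.092 m/day.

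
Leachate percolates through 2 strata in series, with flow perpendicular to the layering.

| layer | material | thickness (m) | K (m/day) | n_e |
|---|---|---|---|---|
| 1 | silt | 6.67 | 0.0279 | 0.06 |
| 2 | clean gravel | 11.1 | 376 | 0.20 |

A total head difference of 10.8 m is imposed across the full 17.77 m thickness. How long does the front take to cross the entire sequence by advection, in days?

58.0

With flow normal to the layers, continuity requires the same specific discharge q through every layer.
Σ(b_i/K_i) = 6.67/0.0279 + 11.1/376 = 239.1 d.
q = Δh / Σ(b_i/K_i) = 10.8 / 239.1 = 0.04517 m/day.
In each layer the seepage velocity is v_i = q/n_i, so the layer transit time is t_i = b_i·n_i / q:
  layer 1 (silt): t_1 = 6.67 × 0.06 / 0.04517 = 8.860 d
  layer 2 (clean gravel): t_2 = 11.1 × 0.20 / 0.04517 = 49.15 d
Total t = Σ t_i = 58.01 days.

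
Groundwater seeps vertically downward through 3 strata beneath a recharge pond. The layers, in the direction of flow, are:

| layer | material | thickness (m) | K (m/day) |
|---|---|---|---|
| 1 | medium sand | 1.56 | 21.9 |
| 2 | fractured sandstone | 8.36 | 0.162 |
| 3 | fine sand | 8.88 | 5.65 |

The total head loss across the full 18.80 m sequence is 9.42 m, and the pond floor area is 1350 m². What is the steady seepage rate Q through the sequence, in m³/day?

239

Flow is perpendicular to layering, so the layers act in series and the equivalent K is the thickness-weighted harmonic mean.
Total thickness L = 1.56 + 8.36 + 8.88 = 18.80 m.
Σ(b_i/K_i) = 1.56/21.9 + 8.36/0.162 + 8.88/5.65 = 53.25 d.
K_eq = L / Σ(b_i/K_i) = 18.80 / 53.25 = 0.3531 m/day.
Q = K_eq · A · (Δh/L) = 0.3531 × 1350 × (9.42/18.80) = 238.8 m³/day.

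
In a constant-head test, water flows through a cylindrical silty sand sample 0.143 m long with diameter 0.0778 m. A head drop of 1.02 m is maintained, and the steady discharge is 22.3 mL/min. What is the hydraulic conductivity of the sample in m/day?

Cross-sectional area A = π·(d/2)² = π × (0.0778/2)² = 0.004754 m².
Convert discharge: 22.3 mL/min = 3.717e-07 m³/s.
Darcy's law rearranged: K = Q·L / (A·Δh) = 3.717e-07 × 0.143 / (0.004754 × 1.02) = 1.096e-05 m/s = 0.9470 m/day.

0.947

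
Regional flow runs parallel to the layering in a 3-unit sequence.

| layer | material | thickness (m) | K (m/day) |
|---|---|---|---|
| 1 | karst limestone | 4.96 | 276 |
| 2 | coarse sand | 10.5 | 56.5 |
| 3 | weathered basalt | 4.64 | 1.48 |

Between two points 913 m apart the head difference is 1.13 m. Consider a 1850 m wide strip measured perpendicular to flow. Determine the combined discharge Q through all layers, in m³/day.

Flow is parallel to layering, so each bed carries its own Darcy discharge and the transmissivities add.
Σ(K_i·b_i) = 276×4.96 + 56.5×10.5 + 1.48×4.64 = 1969 m²/day.
Hydraulic gradient i = Δh / L = 1.13 / 913 = 0.001238.
Q = Σ(K_i·b_i) · W · i = 1969 × 1850 × 0.001238 = 4509 m³/day.

4510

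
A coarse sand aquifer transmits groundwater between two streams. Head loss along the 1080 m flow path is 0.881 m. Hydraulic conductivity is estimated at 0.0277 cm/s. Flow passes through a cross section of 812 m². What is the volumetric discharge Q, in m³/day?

15.9

Convert K: 0.0277 cm/s × 864 = 23.93 m/day.
Hydraulic gradient i = Δh / L = 0.881 / 1080 = 0.0008157.
Darcy's law: Q = K · A · i = 23.93 × 812.0 × 0.0008157 = 15.85 m³/day.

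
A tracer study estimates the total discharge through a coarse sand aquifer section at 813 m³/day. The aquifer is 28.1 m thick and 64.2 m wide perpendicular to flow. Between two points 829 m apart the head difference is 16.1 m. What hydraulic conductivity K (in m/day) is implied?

23.2

Cross-sectional area A = 64.2 × 28.1 = 1804 m².
Hydraulic gradient i = Δh / L = 16.1 / 829 = 0.01942.
From Q = K·A·i, K = Q / (A·i) = 813 / (1804 × 0.01942) = 23.20 m/day.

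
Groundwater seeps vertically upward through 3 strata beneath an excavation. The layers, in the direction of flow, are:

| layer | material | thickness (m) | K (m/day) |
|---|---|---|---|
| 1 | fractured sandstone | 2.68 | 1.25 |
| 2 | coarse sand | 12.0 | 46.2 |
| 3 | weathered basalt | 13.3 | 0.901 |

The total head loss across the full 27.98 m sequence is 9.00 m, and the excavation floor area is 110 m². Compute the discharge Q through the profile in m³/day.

Flow is perpendicular to layering, so the layers act in series and the equivalent K is the thickness-weighted harmonic mean.
Total thickness L = 2.68 + 12.0 + 13.3 = 27.98 m.
Σ(b_i/K_i) = 2.68/1.25 + 12.0/46.2 + 13.3/0.901 = 17.17 d.
K_eq = L / Σ(b_i/K_i) = 27.98 / 17.17 = 1.630 m/day.
Q = K_eq · A · (Δh/L) = 1.630 × 110 × (9.00/27.98) = 57.68 m³/day.

57.7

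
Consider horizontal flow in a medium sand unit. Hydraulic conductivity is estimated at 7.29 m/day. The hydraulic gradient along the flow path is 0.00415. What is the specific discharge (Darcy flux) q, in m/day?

0.0303

Hydraulic gradient i = 0.00415.
Specific discharge q = K · i = 7.290 × 0.004150 = 0.03025 m/day.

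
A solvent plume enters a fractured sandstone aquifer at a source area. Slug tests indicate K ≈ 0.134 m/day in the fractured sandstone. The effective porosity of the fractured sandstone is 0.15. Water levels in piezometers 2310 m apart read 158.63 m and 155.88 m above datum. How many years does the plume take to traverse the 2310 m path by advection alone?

5950

Hydraulic gradient i = (158.63 − 155.88) / 2310 = 2.75 / 2310 = 0.001190.
Darcy flux q = K · i = 0.1340 × 0.001190 = 0.0001595 m/day.
Seepage velocity v = q / n_e = 0.0001595 / 0.15 = 0.001063 m/day.
Travel time t = L / v = 2310 / 0.001063 = 2.172e+06 days = 5947 years.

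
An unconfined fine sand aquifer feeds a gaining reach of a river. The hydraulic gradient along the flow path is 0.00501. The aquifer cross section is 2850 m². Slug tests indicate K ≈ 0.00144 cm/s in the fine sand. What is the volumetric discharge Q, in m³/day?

17.8

Convert K: 0.00144 cm/s × 864 = 1.244 m/day.
Hydraulic gradient i = 0.00501.
Darcy's law: Q = K · A · i = 1.244 × 2850 × 0.005010 = 17.76 m³/day.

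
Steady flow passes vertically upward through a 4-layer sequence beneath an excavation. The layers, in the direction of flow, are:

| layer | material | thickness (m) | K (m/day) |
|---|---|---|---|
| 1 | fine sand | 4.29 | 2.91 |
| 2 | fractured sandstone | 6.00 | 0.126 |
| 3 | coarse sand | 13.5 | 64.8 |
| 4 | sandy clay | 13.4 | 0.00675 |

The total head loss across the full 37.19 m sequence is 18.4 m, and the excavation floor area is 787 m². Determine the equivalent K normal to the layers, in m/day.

Flow is perpendicular to layering, so the layers act in series and the equivalent K is the thickness-weighted harmonic mean.
Total thickness L = 4.29 + 6.00 + 13.5 + 13.4 = 37.19 m.
Σ(b_i/K_i) = 4.29/2.91 + 6.00/0.126 + 13.5/64.8 + 13.4/0.00675 = 2034 d.
K_eq = L / Σ(b_i/K_i) = 37.19 / 2034 = 0.01828 m/day.

0.0183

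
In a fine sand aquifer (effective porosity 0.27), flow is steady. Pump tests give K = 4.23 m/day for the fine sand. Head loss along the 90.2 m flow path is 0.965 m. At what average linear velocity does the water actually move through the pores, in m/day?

Hydraulic gradient i = Δh / L = 0.965 / 90.2 = 0.01070.
Darcy flux q = K · i = 4.230 × 0.01070 = 0.04525 m/day.
Seepage velocity v = q / n_e = 0.04525 / 0.27 = 0.1676 m/day.

0.168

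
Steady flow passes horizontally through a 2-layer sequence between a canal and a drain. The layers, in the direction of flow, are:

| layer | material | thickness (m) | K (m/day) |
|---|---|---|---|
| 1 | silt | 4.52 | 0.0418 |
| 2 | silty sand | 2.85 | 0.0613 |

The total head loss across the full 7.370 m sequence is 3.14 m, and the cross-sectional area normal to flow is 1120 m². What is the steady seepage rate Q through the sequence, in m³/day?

Flow is perpendicular to layering, so the layers act in series and the equivalent K is the thickness-weighted harmonic mean.
Total thickness L = 4.52 + 2.85 = 7.370 m.
Σ(b_i/K_i) = 4.52/0.0418 + 2.85/0.0613 = 154.6 d.
K_eq = L / Σ(b_i/K_i) = 7.370 / 154.6 = 0.04766 m/day.
Q = K_eq · A · (Δh/L) = 0.04766 × 1120 × (3.14/7.370) = 22.74 m³/day.

22.7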